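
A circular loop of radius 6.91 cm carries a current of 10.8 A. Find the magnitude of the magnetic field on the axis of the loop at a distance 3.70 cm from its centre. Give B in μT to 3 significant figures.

B ≈ 67.3 μT

On the axis of a circular loop, B = μ₀IR² / [2(R²+z²)^(3/2)].
R² + z² = (0.0691)² + (0.037)² = 0.006144 m², and (R²+z²)^(3/2) = 4.82×10⁻⁴ m³.
B = (4π×10⁻⁷ × 10.8 × 0.004775) / (2 × 4.82×10⁻⁴) = 6.73×10⁻⁵ T.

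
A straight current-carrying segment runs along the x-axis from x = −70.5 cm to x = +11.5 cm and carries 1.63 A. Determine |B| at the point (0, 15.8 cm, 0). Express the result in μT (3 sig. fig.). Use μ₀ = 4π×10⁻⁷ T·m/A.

For a finite straight segment, B = (μ₀I/4πd)(sinθ₁ + sinθ₂), where θ₁, θ₂ are the angles from the perpendicular to each end.
The perpendicular distance is d = 0.158 m; the end-offsets along the wire are a = 0.705 m and b = 0.115 m.
sinθ₁ = 0.705/√(0.705²+0.158²) = 0.9758; sinθ₂ = 0.115/√(0.115²+0.158²) = 0.5885.
B = (4π×10⁻⁷ × 1.63) / (4π × 0.158) × (0.9758 + 0.5885) = 1.61×10⁻⁶ T.

B ≈ 1.61 μT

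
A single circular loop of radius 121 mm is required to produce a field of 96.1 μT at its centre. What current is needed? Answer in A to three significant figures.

I ≈ 18.5 A

At the centre of a circular loop B = μ₀I/(2R), so I = 2RB/μ₀.
With R = 0.121 m, I = 2 × 0.121 × 9.61×10⁻⁵ / (4π×10⁻⁷) = 18.5 A.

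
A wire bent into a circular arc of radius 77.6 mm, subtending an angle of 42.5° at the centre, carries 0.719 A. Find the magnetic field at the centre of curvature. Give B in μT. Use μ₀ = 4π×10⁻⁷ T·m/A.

B ≈ 0.687 μT

The Biot–Savart field of a circular arc at its centre is B = μ₀Iφ/(4πR), with φ = 0.7418 rad.
B = (4π×10⁻⁷ × 0.719 × 0.7418) / (4π × 0.0776) = 6.87×10⁻⁷ T.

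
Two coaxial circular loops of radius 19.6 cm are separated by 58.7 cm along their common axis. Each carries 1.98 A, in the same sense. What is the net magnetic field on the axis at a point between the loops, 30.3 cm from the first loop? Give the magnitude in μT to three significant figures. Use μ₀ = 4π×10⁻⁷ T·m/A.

B ≈ 2.18 μT

Each loop contributes B = μ₀IR²/[2(R²+z²)^(3/2)] on the axis, with z measured from that loop.
Loop 1 (z = 0.303 m): B₁ = 1.02×10⁻⁶ T. Loop 2 (z = 0.284 m): B₂ = 1.16×10⁻⁶ T.
The fields add: B = B₁ + B₂ = 2.18×10⁻⁶ T.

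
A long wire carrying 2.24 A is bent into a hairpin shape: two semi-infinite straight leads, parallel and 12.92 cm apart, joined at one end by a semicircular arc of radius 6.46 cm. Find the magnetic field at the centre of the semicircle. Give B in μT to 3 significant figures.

B ≈ 17.8 μT

The semicircular arc contributes B_arc = μ₀I·π/(4πR) = μ₀I/(4R) = 1.09×10⁻⁵ T.
Each semi-infinite lead is at perpendicular distance R = 0.0646 m from the centre, with the perpendicular foot at its near end, so it contributes μ₀I/(4πR); both point the same way, together 6.93×10⁻⁶ T.
Arc and leads all point the same direction: B = 1.09×10⁻⁵ + 6.93×10⁻⁶ = 1.78×10⁻⁵ T.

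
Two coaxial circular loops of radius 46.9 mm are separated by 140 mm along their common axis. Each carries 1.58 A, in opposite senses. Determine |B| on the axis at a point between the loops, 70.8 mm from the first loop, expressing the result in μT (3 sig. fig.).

Each loop contributes B = μ₀IR²/[2(R²+z²)^(3/2)] on the axis, with z measured from that loop.
Loop 1 (z = 0.0708 m): B₁ = 3.57×10⁻⁶ T. Loop 2 (z = 0.0692 m): B₂ = 3.74×10⁻⁶ T.
The fields oppose: B = |B₁ − B₂| = 1.73×10⁻⁷ T.

B ≈ 0.173 μT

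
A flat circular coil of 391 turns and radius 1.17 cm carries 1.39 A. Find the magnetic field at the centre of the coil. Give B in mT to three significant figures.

For an N-turn flat coil, B = Nμ₀I/(2R) with R = 0.0117 m.
B = 391 × 7.46×10⁻⁵ T = 2.92×10⁻² T.

B ≈ 29.2 mT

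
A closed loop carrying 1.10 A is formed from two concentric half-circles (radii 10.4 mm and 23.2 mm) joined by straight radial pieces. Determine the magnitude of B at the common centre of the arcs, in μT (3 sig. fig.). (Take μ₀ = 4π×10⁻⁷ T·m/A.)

B ≈ 18.3 μT

The radial connectors point toward the centre, so dl × r̂ = 0 and they contribute nothing.
Each semicircle gives μ₀I/(4R): inner arc 3.32×10⁻⁵ T, outer arc 1.49×10⁻⁵ T.
The two arcs carry current in opposite angular senses, so their fields oppose: B = |3.32×10⁻⁵ − 1.49×10⁻⁵| = 1.83×10⁻⁵ T.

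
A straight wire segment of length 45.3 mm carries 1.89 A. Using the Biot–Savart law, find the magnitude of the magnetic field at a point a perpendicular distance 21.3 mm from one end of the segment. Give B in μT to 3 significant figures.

For a finite straight segment, B = (μ₀I/4πd)(sinθ₁ + sinθ₂), where θ₁, θ₂ are the angles from the perpendicular to each end.
The perpendicular foot is at one end, so the two end-offsets along the wire are 0 and L = 0.0453 m.
sinθ₁ = 0/√(0²+0.0213²) = 0.0000; sinθ₂ = 0.0453/√(0.0453²+0.0213²) = 0.9050.
B = (4π×10⁻⁷ × 1.89) / (4π × 0.0213) × (0.0000 + 0.9050) = 8.03×10⁻⁶ T.

B ≈ 8.03 μT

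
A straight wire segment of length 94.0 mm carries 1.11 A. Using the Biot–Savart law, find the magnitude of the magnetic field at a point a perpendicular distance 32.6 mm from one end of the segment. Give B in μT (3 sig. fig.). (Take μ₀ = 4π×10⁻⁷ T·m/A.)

B ≈ 3.22 μT

For a finite straight segment, B = (μ₀I/4πd)(sinθ₁ + sinθ₂), where θ₁, θ₂ are the angles from the perpendicular to each end.
The perpendicular foot is at one end, so the two end-offsets along the wire are 0 and L = 0.094 m.
sinθ₁ = 0/√(0²+0.0326²) = 0.0000; sinθ₂ = 0.094/√(0.094²+0.0326²) = 0.9448.
B = (4π×10⁻⁷ × 1.11) / (4π × 0.0326) × (0.0000 + 0.9448) = 3.22×10⁻⁶ T.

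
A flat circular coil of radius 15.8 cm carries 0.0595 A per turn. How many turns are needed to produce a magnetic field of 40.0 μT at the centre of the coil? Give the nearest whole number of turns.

For an N-turn coil, B = Nμ₀I/(2R). A single turn gives B₁ = 2.37×10⁻⁷ T with R = 0.158 m.
N = B/B₁ = 4.00×10⁻⁵ / 2.37×10⁻⁷ = 169.05.

N = 169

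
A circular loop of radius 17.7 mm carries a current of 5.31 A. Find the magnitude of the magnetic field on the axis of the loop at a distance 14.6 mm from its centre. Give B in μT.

On the axis of a circular loop, B = μ₀IR² / [2(R²+z²)^(3/2)].
R² + z² = (0.0177)² + (0.0146)² = 0.0005265 m², and (R²+z²)^(3/2) = 1.21×10⁻⁵ m³.
B = (4π×10⁻⁷ × 5.31 × 0.0003133) / (2 × 1.21×10⁻⁵) = 8.65×10⁻⁵ T.

B ≈ 86.5 μT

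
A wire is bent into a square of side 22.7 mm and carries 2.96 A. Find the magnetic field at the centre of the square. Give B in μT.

Each side is a finite straight segment at perpendicular distance d = a/(2 tan(π/4)) = 0.01135 m from the centre, with end-angles ±π/4.
One side contributes B₁ = (μ₀I/4πd)·2 sin(π/4) = 3.69×10⁻⁵ T.
All 4 sides add in the same direction: B = 4 × 3.69×10⁻⁵ = 1.48×10⁻⁴ T.

B ≈ 148 μT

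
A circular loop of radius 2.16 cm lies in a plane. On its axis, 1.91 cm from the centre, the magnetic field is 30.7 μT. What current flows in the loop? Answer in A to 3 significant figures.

On the axis of a loop, B = μ₀IR²/[2(R²+z²)^(3/2)], so I = 2B(R²+z²)^(3/2)/(μ₀R²).
R² + z² = 0.0004666 + 0.0003648 = 0.0008314 m²; raised to 3/2 gives 2.40×10⁻⁵ m³.
I = 2 × 3.07×10⁻⁵ × 2.40×10⁻⁵ / (1.26×10⁻⁶ × 0.0004666) = 2.51 A.

I ≈ 2.51 A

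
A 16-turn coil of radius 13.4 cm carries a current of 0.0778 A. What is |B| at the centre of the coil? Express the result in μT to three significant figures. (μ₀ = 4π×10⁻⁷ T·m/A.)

For an N-turn flat coil, B = Nμ₀I/(2R) with R = 0.134 m.
B = 16 × 3.65×10⁻⁷ T = 5.84×10⁻⁶ T.

B ≈ 5.84 μT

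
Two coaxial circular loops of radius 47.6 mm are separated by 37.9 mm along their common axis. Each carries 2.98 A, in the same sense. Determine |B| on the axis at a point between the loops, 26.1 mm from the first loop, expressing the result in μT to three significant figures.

B ≈ 62.5 μT

Each loop contributes B = μ₀IR²/[2(R²+z²)^(3/2)] on the axis, with z measured from that loop.
Loop 1 (z = 0.0261 m): B₁ = 2.65×10⁻⁵ T. Loop 2 (z = 0.0118 m): B₂ = 3.60×10⁻⁵ T.
The fields add: B = B₁ + B₂ = 6.25×10⁻⁵ T.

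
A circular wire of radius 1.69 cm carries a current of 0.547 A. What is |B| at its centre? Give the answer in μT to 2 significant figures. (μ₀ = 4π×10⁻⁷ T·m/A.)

At the centre of a circular loop the Biot–Savart law gives B = μ₀I/(2R).
B = (4π×10⁻⁷ × 0.547) / (2 × 0.0169) = 2.03×10⁻⁵ T.

B ≈ 20 μT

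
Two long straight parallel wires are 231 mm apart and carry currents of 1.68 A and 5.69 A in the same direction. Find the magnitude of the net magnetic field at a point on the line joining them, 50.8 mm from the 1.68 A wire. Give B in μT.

Each long wire gives B = μ₀I/(2πd). Distances are d₁ = 0.0508 m and d₂ = 0.1802 m.
B₁ = 6.61×10⁻⁶ T, B₂ = 6.32×10⁻⁶ T.
Between parallel currents the two contributions point in opposite directions, so they subtract. B = |B₁ − B₂| = |6.61×10⁻⁶ − 6.32×10⁻⁶| = 2.99×10⁻⁷ T.

B ≈ 0.299 μT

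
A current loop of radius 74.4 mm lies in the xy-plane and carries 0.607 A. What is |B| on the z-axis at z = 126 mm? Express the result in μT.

B ≈ 0.674 μT

On the axis of a circular loop, B = μ₀IR² / [2(R²+z²)^(3/2)].
R² + z² = (0.0744)² + (0.126)² = 0.02141 m², and (R²+z²)^(3/2) = 3.13×10⁻³ m³.
B = (4π×10⁻⁷ × 0.607 × 0.005535) / (2 × 3.13×10⁻³) = 6.74×10⁻⁷ T.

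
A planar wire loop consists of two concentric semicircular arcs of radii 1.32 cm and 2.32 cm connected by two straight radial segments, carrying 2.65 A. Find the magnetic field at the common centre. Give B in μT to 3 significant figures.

The radial connectors point toward the centre, so dl × r̂ = 0 and they contribute nothing.
Each semicircle gives μ₀I/(4R): inner arc 6.31×10⁻⁵ T, outer arc 3.59×10⁻⁵ T.
The two arcs carry current in opposite angular senses, so their fields oppose: B = |6.31×10⁻⁵ − 3.59×10⁻⁵| = 2.72×10⁻⁵ T.

B ≈ 27.2 μT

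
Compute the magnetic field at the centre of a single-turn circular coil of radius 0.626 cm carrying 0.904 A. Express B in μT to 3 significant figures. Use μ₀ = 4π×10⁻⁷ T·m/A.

B ≈ 90.7 μT

At the centre of a circular loop the Biot–Savart law gives B = μ₀I/(2R).
B = (4π×10⁻⁷ × 0.904) / (2 × 0.00626) = 9.07×10⁻⁵ T.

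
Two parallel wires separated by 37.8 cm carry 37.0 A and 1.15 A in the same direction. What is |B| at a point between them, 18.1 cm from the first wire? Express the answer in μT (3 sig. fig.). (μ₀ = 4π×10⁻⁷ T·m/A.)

B ≈ 39.7 μT

Each long wire gives B = μ₀I/(2πd). Distances are d₁ = 0.181 m and d₂ = 0.197 m.
B₁ = 4.09×10⁻⁵ T, B₂ = 1.17×10⁻⁶ T.
Between parallel currents the two contributions point in opposite directions, so they subtract. B = |B₁ − B₂| = |4.09×10⁻⁵ − 1.17×10⁻⁶| = 3.97×10⁻⁵ T.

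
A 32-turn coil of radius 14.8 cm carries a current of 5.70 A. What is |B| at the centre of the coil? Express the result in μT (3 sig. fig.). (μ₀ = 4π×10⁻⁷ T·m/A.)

For an N-turn flat coil, B = Nμ₀I/(2R) with R = 0.148 m.
B = 32 × 2.42×10⁻⁵ T = 7.74×10⁻⁴ T.

B ≈ 774 μT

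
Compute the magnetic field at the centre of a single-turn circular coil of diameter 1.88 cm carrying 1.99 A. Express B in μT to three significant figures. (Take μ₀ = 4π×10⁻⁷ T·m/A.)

B ≈ 133 μT

At the centre of a circular loop the Biot–Savart law gives B = μ₀I/(2R) (so R = 0.0094 m).
B = (4π×10⁻⁷ × 1.99) / (2 × 0.0094) = 1.33×10⁻⁴ T.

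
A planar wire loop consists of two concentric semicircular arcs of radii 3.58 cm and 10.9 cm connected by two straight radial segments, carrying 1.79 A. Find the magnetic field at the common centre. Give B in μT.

B ≈ 10.5 μT

The radial connectors point toward the centre, so dl × r̂ = 0 and they contribute nothing.
Each semicircle gives μ₀I/(4R): inner arc 1.57×10⁻⁵ T, outer arc 5.16×10⁻⁶ T.
The two arcs carry current in opposite angular senses, so their fields oppose: B = |1.57×10⁻⁵ − 5.16×10⁻⁶| = 1.05×10⁻⁵ T.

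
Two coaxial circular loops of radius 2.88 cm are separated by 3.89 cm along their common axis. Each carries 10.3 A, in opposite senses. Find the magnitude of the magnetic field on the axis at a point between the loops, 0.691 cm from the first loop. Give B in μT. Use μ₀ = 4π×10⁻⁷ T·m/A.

Each loop contributes B = μ₀IR²/[2(R²+z²)^(3/2)] on the axis, with z measured from that loop.
Loop 1 (z = 0.00691 m): B₁ = 2.07×10⁻⁴ T. Loop 2 (z = 0.03199 m): B₂ = 6.73×10⁻⁵ T.
The fields oppose: B = |B₁ − B₂| = 1.39×10⁻⁴ T.

B ≈ 139 μT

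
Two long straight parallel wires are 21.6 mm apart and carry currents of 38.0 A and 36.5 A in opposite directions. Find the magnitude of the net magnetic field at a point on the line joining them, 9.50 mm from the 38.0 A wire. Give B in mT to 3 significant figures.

Each long wire gives B = μ₀I/(2πd). Distances are d₁ = 0.0095 m and d₂ = 0.0121 m.
B₁ = 8.00×10⁻⁴ T, B₂ = 6.03×10⁻⁴ T.
Between antiparallel currents both contributions point the same way, so they add. B = B₁ + B₂ = 8.00×10⁻⁴ + 6.03×10⁻⁴ = 1.40×10⁻³ T.

B ≈ 1.40 mT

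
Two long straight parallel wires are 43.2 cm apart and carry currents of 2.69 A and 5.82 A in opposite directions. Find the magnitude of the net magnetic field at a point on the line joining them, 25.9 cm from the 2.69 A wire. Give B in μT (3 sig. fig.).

B ≈ 8.81 μT

Each long wire gives B = μ₀I/(2πd). Distances are d₁ = 0.259 m and d₂ = 0.173 m.
B₁ = 2.08×10⁻⁶ T, B₂ = 6.73×10⁻⁶ T.
Between antiparallel currents both contributions point the same way, so they add. B = B₁ + B₂ = 2.08×10⁻⁶ + 6.73×10⁻⁶ = 8.81×10⁻⁶ T.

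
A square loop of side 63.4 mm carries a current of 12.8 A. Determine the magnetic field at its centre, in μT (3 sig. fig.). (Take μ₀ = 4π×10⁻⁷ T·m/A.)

Each side is a finite straight segment at perpendicular distance d = a/(2 tan(π/4)) = 0.0317 m from the centre, with end-angles ±π/4.
One side contributes B₁ = (μ₀I/4πd)·2 sin(π/4) = 5.71×10⁻⁵ T.
All 4 sides add in the same direction: B = 4 × 5.71×10⁻⁵ = 2.28×10⁻⁴ T.

B ≈ 228 μT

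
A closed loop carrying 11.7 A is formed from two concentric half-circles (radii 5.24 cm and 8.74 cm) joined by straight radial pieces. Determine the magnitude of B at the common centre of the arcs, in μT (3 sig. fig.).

The radial connectors point toward the centre, so dl × r̂ = 0 and they contribute nothing.
Each semicircle gives μ₀I/(4R): inner arc 7.01×10⁻⁵ T, outer arc 4.21×10⁻⁵ T.
The two arcs carry current in opposite angular senses, so their fields oppose: B = |7.01×10⁻⁵ − 4.21×10⁻⁵| = 2.81×10⁻⁵ T.

B ≈ 28.1 μT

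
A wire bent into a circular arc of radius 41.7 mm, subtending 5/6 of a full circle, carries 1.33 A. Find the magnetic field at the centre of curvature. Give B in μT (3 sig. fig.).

The Biot–Savart field of a circular arc at its centre is B = μ₀Iφ/(4πR), with φ = 5.236 rad.
B = (4π×10⁻⁷ × 1.33 × 5.236) / (4π × 0.0417) = 1.67×10⁻⁵ T.

B ≈ 16.7 μT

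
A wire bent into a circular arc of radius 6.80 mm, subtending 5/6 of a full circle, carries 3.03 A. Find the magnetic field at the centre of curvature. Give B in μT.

The Biot–Savart field of a circular arc at its centre is B = μ₀Iφ/(4πR), with φ = 5.236 rad.
B = (4π×10⁻⁷ × 3.03 × 5.236) / (4π × 0.0068) = 2.33×10⁻⁴ T.

B ≈ 233 μT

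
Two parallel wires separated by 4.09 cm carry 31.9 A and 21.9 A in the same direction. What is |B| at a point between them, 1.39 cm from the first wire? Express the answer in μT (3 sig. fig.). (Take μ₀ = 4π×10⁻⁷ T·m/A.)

Each long wire gives B = μ₀I/(2πd). Distances are d₁ = 0.0139 m and d₂ = 0.027 m.
B₁ = 4.59×10⁻⁴ T, B₂ = 1.62×10⁻⁴ T.
Between parallel currents the two contributions point in opposite directions, so they subtract. B = |B₁ − B₂| = |4.59×10⁻⁴ − 1.62×10⁻⁴| = 2.97×10⁻⁴ T.

B ≈ 297 μT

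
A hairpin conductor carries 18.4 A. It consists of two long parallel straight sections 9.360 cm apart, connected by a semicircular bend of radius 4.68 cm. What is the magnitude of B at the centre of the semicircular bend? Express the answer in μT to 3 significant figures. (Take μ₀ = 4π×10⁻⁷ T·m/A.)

B ≈ 202 μT

The semicircular arc contributes B_arc = μ₀I·π/(4πR) = μ₀I/(4R) = 1.24×10⁻⁴ T.
Each semi-infinite lead is at perpendicular distance R = 0.0468 m from the centre, with the perpendicular foot at its near end, so it contributes μ₀I/(4πR); both point the same way, together 7.86×10⁻⁵ T.
Arc and leads all point the same direction: B = 1.24×10⁻⁴ + 7.86×10⁻⁵ = 2.02×10⁻⁴ T.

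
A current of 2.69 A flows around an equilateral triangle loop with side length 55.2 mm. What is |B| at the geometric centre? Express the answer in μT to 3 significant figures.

Each side is a finite straight segment at perpendicular distance d = a/(2 tan(π/3)) = 0.01593 m from the centre, with end-angles ±π/3.
One side contributes B₁ = (μ₀I/4πd)·2 sin(π/3) = 2.92×10⁻⁵ T.
All 3 sides add in the same direction: B = 3 × 2.92×10⁻⁵ = 8.77×10⁻⁵ T.

B ≈ 87.7 μT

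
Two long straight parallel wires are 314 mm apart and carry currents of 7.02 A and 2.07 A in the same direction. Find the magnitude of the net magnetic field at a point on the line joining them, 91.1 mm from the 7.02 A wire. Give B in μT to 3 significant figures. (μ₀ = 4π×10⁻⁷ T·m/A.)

Each long wire gives B = μ₀I/(2πd). Distances are d₁ = 0.0911 m and d₂ = 0.2229 m.
B₁ = 1.54×10⁻⁵ T, B₂ = 1.86×10⁻⁶ T.
Between parallel currents the two contributions point in opposite directions, so they subtract. B = |B₁ − B₂| = |1.54×10⁻⁵ − 1.86×10⁻⁶| = 1.36×10⁻⁵ T.

B ≈ 13.6 μT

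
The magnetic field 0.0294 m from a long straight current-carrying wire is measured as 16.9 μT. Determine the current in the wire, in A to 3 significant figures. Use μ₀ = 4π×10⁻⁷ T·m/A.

For a long straight wire B = μ₀I/(2πd), so I = 2πdB/μ₀.
I = 2π × 0.0294 × 1.69×10⁻⁵ / (4π×10⁻⁷) = 2.48 A.

I ≈ 2.48 A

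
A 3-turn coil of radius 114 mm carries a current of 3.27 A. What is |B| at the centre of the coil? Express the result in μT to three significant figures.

B ≈ 54.1 μT

For an N-turn flat coil, B = Nμ₀I/(2R) with R = 0.114 m.
B = 3 × 1.80×10⁻⁵ T = 5.41×10⁻⁵ T.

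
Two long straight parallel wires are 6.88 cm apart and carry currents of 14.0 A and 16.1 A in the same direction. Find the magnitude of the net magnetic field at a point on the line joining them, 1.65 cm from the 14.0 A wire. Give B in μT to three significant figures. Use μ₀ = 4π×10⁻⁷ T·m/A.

Each long wire gives B = μ₀I/(2πd). Distances are d₁ = 0.0165 m and d₂ = 0.0523 m.
B₁ = 1.70×10⁻⁴ T, B₂ = 6.16×10⁻⁵ T.
Between parallel currents the two contributions point in opposite directions, so they subtract. B = |B₁ − B₂| = |1.70×10⁻⁴ − 6.16×10⁻⁵| = 1.08×10⁻⁴ T.

B ≈ 108 μT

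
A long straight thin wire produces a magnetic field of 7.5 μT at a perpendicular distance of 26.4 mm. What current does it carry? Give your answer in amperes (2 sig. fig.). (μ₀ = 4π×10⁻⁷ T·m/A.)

For a long straight wire B = μ₀I/(2πd), so I = 2πdB/μ₀.
I = 2π × 0.0264 × 7.50×10⁻⁶ / (4π×10⁻⁷) = 0.990 A.

I ≈ 0.99 A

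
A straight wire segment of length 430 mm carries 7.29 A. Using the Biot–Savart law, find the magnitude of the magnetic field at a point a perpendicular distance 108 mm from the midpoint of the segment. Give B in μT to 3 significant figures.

B ≈ 12.1 μT

For a finite straight segment, B = (μ₀I/4πd)(sinθ₁ + sinθ₂), where θ₁, θ₂ are the angles from the perpendicular to each end.
The perpendicular from the point meets the wire at its midpoint, so each end is L/2 = 0.215 m away along the wire.
sinθ₁ = 0.215/√(0.215²+0.108²) = 0.8936; sinθ₂ = 0.215/√(0.215²+0.108²) = 0.8936.
B = (4π×10⁻⁷ × 7.29) / (4π × 0.108) × (0.8936 + 0.8936) = 1.21×10⁻⁵ T.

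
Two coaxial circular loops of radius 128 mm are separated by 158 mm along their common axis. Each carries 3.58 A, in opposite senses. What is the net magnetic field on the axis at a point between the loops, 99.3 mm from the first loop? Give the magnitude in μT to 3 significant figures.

B ≈ 4.53 μT

Each loop contributes B = μ₀IR²/[2(R²+z²)^(3/2)] on the axis, with z measured from that loop.
Loop 1 (z = 0.0993 m): B₁ = 8.67×10⁻⁶ T. Loop 2 (z = 0.0587 m): B₂ = 1.32×10⁻⁵ T.
The fields oppose: B = |B₁ − B₂| = 4.53×10⁻⁶ T.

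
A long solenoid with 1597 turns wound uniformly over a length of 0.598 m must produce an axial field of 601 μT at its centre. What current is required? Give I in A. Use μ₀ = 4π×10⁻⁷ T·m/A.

I ≈ 0.179 A

Inside a long solenoid B = μ₀nI with n = 2671 m⁻¹, so I = B/(μ₀n).
I = 6.01×10⁻⁴ / (4π×10⁻⁷ × 2671) = 0.179 A.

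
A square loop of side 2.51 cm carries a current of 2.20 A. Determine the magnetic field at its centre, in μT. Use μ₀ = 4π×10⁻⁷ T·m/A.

Each side is a finite straight segment at perpendicular distance d = a/(2 tan(π/4)) = 0.01255 m from the centre, with end-angles ±π/4.
One side contributes B₁ = (μ₀I/4πd)·2 sin(π/4) = 2.48×10⁻⁵ T.
All 4 sides add in the same direction: B = 4 × 2.48×10⁻⁵ = 9.92×10⁻⁵ T.

B ≈ 99.2 μT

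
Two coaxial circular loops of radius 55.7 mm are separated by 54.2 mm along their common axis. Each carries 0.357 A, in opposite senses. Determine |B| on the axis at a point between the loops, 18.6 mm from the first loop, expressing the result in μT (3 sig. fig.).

B ≈ 1.03 μT

Each loop contributes B = μ₀IR²/[2(R²+z²)^(3/2)] on the axis, with z measured from that loop.
Loop 1 (z = 0.0186 m): B₁ = 3.44×10⁻⁶ T. Loop 2 (z = 0.0356 m): B₂ = 2.41×10⁻⁶ T.
The fields oppose: B = |B₁ − B₂| = 1.03×10⁻⁶ T.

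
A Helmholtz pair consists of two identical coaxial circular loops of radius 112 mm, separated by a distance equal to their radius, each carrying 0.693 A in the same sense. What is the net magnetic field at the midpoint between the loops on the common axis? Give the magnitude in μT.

B ≈ 5.56 μT

Each loop contributes B = μ₀IR²/[2(R²+z²)^(3/2)] on the axis, with z measured from that loop.
Loop 1 (z = 0.056 m): B₁ = 2.78×10⁻⁶ T. Loop 2 (z = 0.056 m): B₂ = 2.78×10⁻⁶ T.
The fields add: B = B₁ + B₂ = 5.56×10⁻⁶ T.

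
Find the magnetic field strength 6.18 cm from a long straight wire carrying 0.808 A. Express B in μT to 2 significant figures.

For an infinitely long straight wire, B = μ₀I/(2πd).
B = (4π×10⁻⁷ × 0.808) / (2π × 0.0618) = 2.61×10⁻⁶ T.

B ≈ 2.6 μT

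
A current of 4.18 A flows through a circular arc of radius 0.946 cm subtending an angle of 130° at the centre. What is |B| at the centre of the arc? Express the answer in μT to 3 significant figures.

B ≈ 100 μT

The Biot–Savart field of a circular arc at its centre is B = μ₀Iφ/(4πR), with φ = 2.269 rad.
B = (4π×10⁻⁷ × 4.18 × 2.269) / (4π × 0.00946) = 1.00×10⁻⁴ T.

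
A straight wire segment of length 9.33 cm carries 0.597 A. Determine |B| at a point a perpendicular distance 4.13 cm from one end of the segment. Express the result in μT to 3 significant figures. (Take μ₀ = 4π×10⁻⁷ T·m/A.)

B ≈ 1.32 μT

For a finite straight segment, B = (μ₀I/4πd)(sinθ₁ + sinθ₂), where θ₁, θ₂ are the angles from the perpendicular to each end.
The perpendicular foot is at one end, so the two end-offsets along the wire are 0 and L = 0.0933 m.
sinθ₁ = 0/√(0²+0.0413²) = 0.0000; sinθ₂ = 0.0933/√(0.0933²+0.0413²) = 0.9144.
B = (4π×10⁻⁷ × 0.597) / (4π × 0.0413) × (0.0000 + 0.9144) = 1.32×10⁻⁶ T.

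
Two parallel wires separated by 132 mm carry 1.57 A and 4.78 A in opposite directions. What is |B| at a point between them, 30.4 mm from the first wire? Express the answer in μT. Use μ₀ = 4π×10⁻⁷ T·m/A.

Each long wire gives B = μ₀I/(2πd). Distances are d₁ = 0.0304 m and d₂ = 0.1016 m.
B₁ = 1.03×10⁻⁵ T, B₂ = 9.41×10⁻⁶ T.
Between antiparallel currents both contributions point the same way, so they add. B = B₁ + B₂ = 1.03×10⁻⁵ + 9.41×10⁻⁶ = 1.97×10⁻⁵ T.

B ≈ 19.7 μT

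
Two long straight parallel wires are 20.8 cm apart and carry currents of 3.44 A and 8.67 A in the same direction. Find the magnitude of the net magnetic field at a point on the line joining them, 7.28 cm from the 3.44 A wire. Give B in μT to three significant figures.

Each long wire gives B = μ₀I/(2πd). Distances are d₁ = 0.0728 m and d₂ = 0.1352 m.
B₁ = 9.45×10⁻⁶ T, B₂ = 1.28×10⁻⁵ T.
Between parallel currents the two contributions point in opposite directions, so they subtract. B = |B₁ − B₂| = |9.45×10⁻⁶ − 1.28×10⁻⁵| = 3.37×10⁻⁶ T.

B ≈ 3.37 μT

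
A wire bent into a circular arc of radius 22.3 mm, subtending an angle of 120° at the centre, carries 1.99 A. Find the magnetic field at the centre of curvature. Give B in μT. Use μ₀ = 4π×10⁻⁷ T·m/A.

The Biot–Savart field of a circular arc at its centre is B = μ₀Iφ/(4πR), with φ = 2.094 rad.
B = (4π×10⁻⁷ × 1.99 × 2.094) / (4π × 0.0223) = 1.87×10⁻⁵ T.

B ≈ 18.7 μT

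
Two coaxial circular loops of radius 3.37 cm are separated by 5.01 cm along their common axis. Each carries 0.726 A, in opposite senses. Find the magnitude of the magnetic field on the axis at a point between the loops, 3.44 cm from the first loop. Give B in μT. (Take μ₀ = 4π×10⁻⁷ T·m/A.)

B ≈ 5.44 μT

Each loop contributes B = μ₀IR²/[2(R²+z²)^(3/2)] on the axis, with z measured from that loop.
Loop 1 (z = 0.0344 m): B₁ = 4.64×10⁻⁶ T. Loop 2 (z = 0.0157 m): B₂ = 1.01×10⁻⁵ T.
The fields oppose: B = |B₁ − B₂| = 5.44×10⁻⁶ T.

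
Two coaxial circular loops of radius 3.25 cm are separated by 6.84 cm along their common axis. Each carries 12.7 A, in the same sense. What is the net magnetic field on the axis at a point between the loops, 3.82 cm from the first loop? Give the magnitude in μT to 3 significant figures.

Each loop contributes B = μ₀IR²/[2(R²+z²)^(3/2)] on the axis, with z measured from that loop.
Loop 1 (z = 0.0382 m): B₁ = 6.68×10⁻⁵ T. Loop 2 (z = 0.0302 m): B₂ = 9.65×10⁻⁵ T.
The fields add: B = B₁ + B₂ = 1.63×10⁻⁴ T.

B ≈ 163 μT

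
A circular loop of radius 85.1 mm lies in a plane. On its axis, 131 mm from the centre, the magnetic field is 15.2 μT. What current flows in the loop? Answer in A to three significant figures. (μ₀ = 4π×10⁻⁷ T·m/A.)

I ≈ 12.7 A

On the axis of a loop, B = μ₀IR²/[2(R²+z²)^(3/2)], so I = 2B(R²+z²)^(3/2)/(μ₀R²).
R² + z² = 0.007242 + 0.01716 = 0.0244 m²; raised to 3/2 gives 3.81×10⁻³ m³.
I = 2 × 1.52×10⁻⁵ × 3.81×10⁻³ / (1.26×10⁻⁶ × 0.007242) = 12.7 A.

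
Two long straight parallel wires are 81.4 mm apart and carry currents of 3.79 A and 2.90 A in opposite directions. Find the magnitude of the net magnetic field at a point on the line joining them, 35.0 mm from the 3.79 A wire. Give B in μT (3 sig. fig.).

B ≈ 34.2 μT

Each long wire gives B = μ₀I/(2πd). Distances are d₁ = 0.035 m and d₂ = 0.0464 m.
B₁ = 2.17×10⁻⁵ T, B₂ = 1.25×10⁻⁵ T.
Between antiparallel currents both contributions point the same way, so they add. B = B₁ + B₂ = 2.17×10⁻⁵ + 1.25×10⁻⁵ = 3.42×10⁻⁵ T.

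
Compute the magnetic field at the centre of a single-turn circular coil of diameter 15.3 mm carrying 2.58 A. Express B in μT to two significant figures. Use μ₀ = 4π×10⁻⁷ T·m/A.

At the centre of a circular loop the Biot–Savart law gives B = μ₀I/(2R) (so R = 0.00765 m).
B = (4π×10⁻⁷ × 2.58) / (2 × 0.00765) = 2.12×10⁻⁴ T.

B ≈ 210 μT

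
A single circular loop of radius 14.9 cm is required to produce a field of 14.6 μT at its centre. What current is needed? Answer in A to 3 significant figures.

At the centre of a circular loop B = μ₀I/(2R), so I = 2RB/μ₀.
With R = 0.149 m, I = 2 × 0.149 × 1.46×10⁻⁵ / (4π×10⁻⁷) = 3.46 A.

I ≈ 3.46 A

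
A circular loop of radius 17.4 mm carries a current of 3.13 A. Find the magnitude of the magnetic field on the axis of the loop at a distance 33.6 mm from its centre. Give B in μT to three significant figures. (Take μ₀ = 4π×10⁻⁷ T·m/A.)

On the axis of a circular loop, B = μ₀IR² / [2(R²+z²)^(3/2)].
R² + z² = (0.0174)² + (0.0336)² = 0.001432 m², and (R²+z²)^(3/2) = 5.42×10⁻⁵ m³.
B = (4π×10⁻⁷ × 3.13 × 0.0003028) / (2 × 5.42×10⁻⁵) = 1.10×10⁻⁵ T.

B ≈ 11.0 μT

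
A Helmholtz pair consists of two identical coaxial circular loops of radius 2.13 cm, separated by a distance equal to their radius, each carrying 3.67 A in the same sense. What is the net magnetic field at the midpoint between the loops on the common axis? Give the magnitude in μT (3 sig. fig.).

B ≈ 155 μT

Each loop contributes B = μ₀IR²/[2(R²+z²)^(3/2)] on the axis, with z measured from that loop.
Loop 1 (z = 0.01065 m): B₁ = 7.75×10⁻⁵ T. Loop 2 (z = 0.01065 m): B₂ = 7.75×10⁻⁵ T.
The fields add: B = B₁ + B₂ = 1.55×10⁻⁴ T.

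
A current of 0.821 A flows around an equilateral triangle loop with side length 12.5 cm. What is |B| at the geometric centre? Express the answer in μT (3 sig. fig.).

Each side is a finite straight segment at perpendicular distance d = a/(2 tan(π/3)) = 0.03608 m from the centre, with end-angles ±π/3.
One side contributes B₁ = (μ₀I/4πd)·2 sin(π/3) = 3.94×10⁻⁶ T.
All 3 sides add in the same direction: B = 3 × 3.94×10⁻⁶ = 1.18×10⁻⁵ T.

B ≈ 11.8 μT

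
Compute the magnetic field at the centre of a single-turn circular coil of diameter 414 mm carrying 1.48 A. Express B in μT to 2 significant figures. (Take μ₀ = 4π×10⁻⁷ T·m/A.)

B ≈ 4.5 μT

At the centre of a circular loop the Biot–Savart law gives B = μ₀I/(2R) (so R = 0.207 m).
B = (4π×10⁻⁷ × 1.48) / (2 × 0.207) = 4.49×10⁻⁶ T.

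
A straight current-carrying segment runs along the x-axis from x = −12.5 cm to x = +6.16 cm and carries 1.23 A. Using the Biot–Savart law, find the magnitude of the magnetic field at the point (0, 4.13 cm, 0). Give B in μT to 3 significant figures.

For a finite straight segment, B = (μ₀I/4πd)(sinθ₁ + sinθ₂), where θ₁, θ₂ are the angles from the perpendicular to each end.
The perpendicular distance is d = 0.0413 m; the end-offsets along the wire are a = 0.125 m and b = 0.0616 m.
sinθ₁ = 0.125/√(0.125²+0.0413²) = 0.9495; sinθ₂ = 0.0616/√(0.0616²+0.0413²) = 0.8306.
B = (4π×10⁻⁷ × 1.23) / (4π × 0.0413) × (0.9495 + 0.8306) = 5.30×10⁻⁶ T.

B ≈ 5.30 μT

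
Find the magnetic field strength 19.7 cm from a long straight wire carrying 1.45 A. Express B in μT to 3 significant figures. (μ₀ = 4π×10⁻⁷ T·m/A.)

For an infinitely long straight wire, B = μ₀I/(2πd).
B = (4π×10⁻⁷ × 1.45) / (2π × 0.197) = 1.47×10⁻⁶ T.

B ≈ 1.47 μT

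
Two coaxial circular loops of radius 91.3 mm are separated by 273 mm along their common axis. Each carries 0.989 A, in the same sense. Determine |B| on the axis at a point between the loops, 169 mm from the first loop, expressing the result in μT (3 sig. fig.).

B ≈ 2.69 μT

Each loop contributes B = μ₀IR²/[2(R²+z²)^(3/2)] on the axis, with z measured from that loop.
Loop 1 (z = 0.169 m): B₁ = 7.31×10⁻⁷ T. Loop 2 (z = 0.104 m): B₂ = 1.95×10⁻⁶ T.
The fields add: B = B₁ + B₂ = 2.69×10⁻⁶ T.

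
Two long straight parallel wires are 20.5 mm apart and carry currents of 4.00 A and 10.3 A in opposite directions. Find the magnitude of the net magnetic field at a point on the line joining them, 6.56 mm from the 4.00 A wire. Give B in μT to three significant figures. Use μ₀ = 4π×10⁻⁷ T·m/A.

Each long wire gives B = μ₀I/(2πd). Distances are d₁ = 0.00656 m and d₂ = 0.01394 m.
B₁ = 1.22×10⁻⁴ T, B₂ = 1.48×10⁻⁴ T.
Between antiparallel currents both contributions point the same way, so they add. B = B₁ + B₂ = 1.22×10⁻⁴ + 1.48×10⁻⁴ = 2.70×10⁻⁴ T.

B ≈ 270 μT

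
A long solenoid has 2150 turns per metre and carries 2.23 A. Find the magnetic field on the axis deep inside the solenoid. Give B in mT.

Inside a long solenoid, B = μ₀nI with n = 2150 turns/m.
B = 4π×10⁻⁷ × 2150 × 2.23 = 6.02×10⁻³ T.

B ≈ 6.02 mT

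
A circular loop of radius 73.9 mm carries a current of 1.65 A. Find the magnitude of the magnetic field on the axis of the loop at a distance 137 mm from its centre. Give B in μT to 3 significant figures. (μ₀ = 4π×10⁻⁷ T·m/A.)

On the axis of a circular loop, B = μ₀IR² / [2(R²+z²)^(3/2)].
R² + z² = (0.0739)² + (0.137)² = 0.02423 m², and (R²+z²)^(3/2) = 3.77×10⁻³ m³.
B = (4π×10⁻⁷ × 1.65 × 0.005461) / (2 × 3.77×10⁻³) = 1.50×10⁻⁶ T.

B ≈ 1.50 μT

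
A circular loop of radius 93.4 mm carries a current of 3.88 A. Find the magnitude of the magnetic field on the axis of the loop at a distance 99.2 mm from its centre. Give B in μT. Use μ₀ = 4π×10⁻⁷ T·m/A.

B ≈ 8.41 μT

On the axis of a circular loop, B = μ₀IR² / [2(R²+z²)^(3/2)].
R² + z² = (0.0934)² + (0.0992)² = 0.01856 m², and (R²+z²)^(3/2) = 2.53×10⁻³ m³.
B = (4π×10⁻⁷ × 3.88 × 0.008724) / (2 × 2.53×10⁻³) = 8.41×10⁻⁶ T.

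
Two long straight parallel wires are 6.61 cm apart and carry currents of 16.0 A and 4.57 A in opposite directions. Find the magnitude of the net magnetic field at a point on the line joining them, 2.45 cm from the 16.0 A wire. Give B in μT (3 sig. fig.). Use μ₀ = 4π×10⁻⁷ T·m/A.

B ≈ 153 μT

Each long wire gives B = μ₀I/(2πd). Distances are d₁ = 0.0245 m and d₂ = 0.0416 m.
B₁ = 1.31×10⁻⁴ T, B₂ = 2.20×10⁻⁵ T.
Between antiparallel currents both contributions point the same way, so they add. B = B₁ + B₂ = 1.31×10⁻⁴ + 2.20×10⁻⁵ = 1.53×10⁻⁴ T.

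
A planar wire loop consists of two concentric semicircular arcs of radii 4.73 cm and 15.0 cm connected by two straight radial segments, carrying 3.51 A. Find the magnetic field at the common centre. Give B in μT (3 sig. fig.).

B ≈ 16.0 μT

The radial connectors point toward the centre, so dl × r̂ = 0 and they contribute nothing.
Each semicircle gives μ₀I/(4R): inner arc 2.33×10⁻⁵ T, outer arc 7.35×10⁻⁶ T.
The two arcs carry current in opposite angular senses, so their fields oppose: B = |2.33×10⁻⁵ − 7.35×10⁻⁶| = 1.60×10⁻⁵ T.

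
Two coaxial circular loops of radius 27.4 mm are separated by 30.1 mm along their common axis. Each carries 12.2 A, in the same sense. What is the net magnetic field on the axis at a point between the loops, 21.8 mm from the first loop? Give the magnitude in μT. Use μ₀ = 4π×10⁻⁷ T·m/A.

Each loop contributes B = μ₀IR²/[2(R²+z²)^(3/2)] on the axis, with z measured from that loop.
Loop 1 (z = 0.0218 m): B₁ = 1.34×10⁻⁴ T. Loop 2 (z = 0.0083 m): B₂ = 2.45×10⁻⁴ T.
The fields add: B = B₁ + B₂ = 3.79×10⁻⁴ T.

B ≈ 379 μT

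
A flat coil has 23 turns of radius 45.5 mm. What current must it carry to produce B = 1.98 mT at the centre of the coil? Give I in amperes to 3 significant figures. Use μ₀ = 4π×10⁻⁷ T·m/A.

I ≈ 6.23 A

For an N-turn coil, B = Nμ₀I/(2R) with R = 0.0455 m, so I = 2RB/(Nμ₀) = 2 × 0.0455 × 1.98×10⁻³ / (23 × 4π×10⁻⁷) = 6.23 A.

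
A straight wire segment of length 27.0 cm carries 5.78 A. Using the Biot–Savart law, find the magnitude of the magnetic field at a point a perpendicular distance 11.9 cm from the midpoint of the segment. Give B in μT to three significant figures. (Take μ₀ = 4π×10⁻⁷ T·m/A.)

B ≈ 7.29 μT

For a finite straight segment, B = (μ₀I/4πd)(sinθ₁ + sinθ₂), where θ₁, θ₂ are the angles from the perpendicular to each end.
The perpendicular from the point meets the wire at its midpoint, so each end is L/2 = 0.135 m away along the wire.
sinθ₁ = 0.135/√(0.135²+0.119²) = 0.7502; sinθ₂ = 0.135/√(0.135²+0.119²) = 0.7502.
B = (4π×10⁻⁷ × 5.78) / (4π × 0.119) × (0.7502 + 0.7502) = 7.29×10⁻⁶ T.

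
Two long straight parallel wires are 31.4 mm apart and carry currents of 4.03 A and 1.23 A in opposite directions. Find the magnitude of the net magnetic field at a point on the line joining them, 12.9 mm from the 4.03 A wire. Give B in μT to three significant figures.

Each long wire gives B = μ₀I/(2πd). Distances are d₁ = 0.0129 m and d₂ = 0.0185 m.
B₁ = 6.25×10⁻⁵ T, B₂ = 1.33×10⁻⁵ T.
Between antiparallel currents both contributions point the same way, so they add. B = B₁ + B₂ = 6.25×10⁻⁵ + 1.33×10⁻⁵ = 7.58×10⁻⁵ T.

B ≈ 75.8 μT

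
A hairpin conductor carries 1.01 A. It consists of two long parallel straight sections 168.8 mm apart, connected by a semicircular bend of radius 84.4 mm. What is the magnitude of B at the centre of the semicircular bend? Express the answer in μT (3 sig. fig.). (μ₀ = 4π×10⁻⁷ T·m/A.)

B ≈ 6.15 μT

The semicircular arc contributes B_arc = μ₀I·π/(4πR) = μ₀I/(4R) = 3.76×10⁻⁶ T.
Each semi-infinite lead is at perpendicular distance R = 0.0844 m from the centre, with the perpendicular foot at its near end, so it contributes μ₀I/(4πR); both point the same way, together 2.39×10⁻⁶ T.
Arc and leads all point the same direction: B = 3.76×10⁻⁶ + 2.39×10⁻⁶ = 6.15×10⁻⁶ T.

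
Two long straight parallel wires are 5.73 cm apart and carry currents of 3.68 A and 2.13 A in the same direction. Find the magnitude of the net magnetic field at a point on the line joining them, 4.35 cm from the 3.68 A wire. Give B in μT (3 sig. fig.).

Each long wire gives B = μ₀I/(2πd). Distances are d₁ = 0.0435 m and d₂ = 0.0138 m.
B₁ = 1.69×10⁻⁵ T, B₂ = 3.09×10⁻⁵ T.
Between parallel currents the two contributions point in opposite directions, so they subtract. B = |B₁ − B₂| = |1.69×10⁻⁵ − 3.09×10⁻⁵| = 1.40×10⁻⁵ T.

B ≈ 14.0 μT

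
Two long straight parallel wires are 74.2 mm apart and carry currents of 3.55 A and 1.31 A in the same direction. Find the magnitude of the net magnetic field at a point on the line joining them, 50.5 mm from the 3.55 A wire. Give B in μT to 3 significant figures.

B ≈ 3.00 μT

Each long wire gives B = μ₀I/(2πd). Distances are d₁ = 0.0505 m and d₂ = 0.0237 m.
B₁ = 1.41×10⁻⁵ T, B₂ = 1.11×10⁻⁵ T.
Between parallel currents the two contributions point in opposite directions, so they subtract. B = |B₁ − B₂| = |1.41×10⁻⁵ − 1.11×10⁻⁵| = 3.00×10⁻⁶ T.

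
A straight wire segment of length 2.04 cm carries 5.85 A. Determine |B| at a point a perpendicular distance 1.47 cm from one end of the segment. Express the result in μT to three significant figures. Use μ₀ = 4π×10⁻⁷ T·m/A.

For a finite straight segment, B = (μ₀I/4πd)(sinθ₁ + sinθ₂), where θ₁, θ₂ are the angles from the perpendicular to each end.
The perpendicular foot is at one end, so the two end-offsets along the wire are 0 and L = 0.0204 m.
sinθ₁ = 0/√(0²+0.0147²) = 0.0000; sinθ₂ = 0.0204/√(0.0204²+0.0147²) = 0.8113.
B = (4π×10⁻⁷ × 5.85) / (4π × 0.0147) × (0.0000 + 0.8113) = 3.23×10⁻⁵ T.

B ≈ 32.3 μT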